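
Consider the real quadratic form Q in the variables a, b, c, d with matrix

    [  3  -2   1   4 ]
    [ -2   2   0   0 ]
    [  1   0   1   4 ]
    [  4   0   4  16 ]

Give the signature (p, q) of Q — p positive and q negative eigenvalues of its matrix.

(2, 0)

Symmetric row and column elimination reduces A to a congruent diagonal form with pivots 3, 2/3, 0, 0.
Counting signs: 2 positive, 2 zero.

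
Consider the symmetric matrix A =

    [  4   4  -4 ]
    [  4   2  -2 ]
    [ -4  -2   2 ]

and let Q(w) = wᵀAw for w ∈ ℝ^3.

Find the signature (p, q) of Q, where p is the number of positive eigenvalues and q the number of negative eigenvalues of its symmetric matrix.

Congruent diagonalization of A (simultaneous row and column reduction) yields pivots 4, -2, 0.
So there are 1 positive, 1 negative, 1 zero pivots.

(1, 1)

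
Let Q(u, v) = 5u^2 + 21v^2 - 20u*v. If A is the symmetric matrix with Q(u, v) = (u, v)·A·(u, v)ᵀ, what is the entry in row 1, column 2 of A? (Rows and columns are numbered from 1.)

The coefficient of u·v in Q is -20. For a symmetric A this equals A[1,2] + A[2,1] = 2·A[1,2].
So A[1,2] = -20/2 = -10.

-10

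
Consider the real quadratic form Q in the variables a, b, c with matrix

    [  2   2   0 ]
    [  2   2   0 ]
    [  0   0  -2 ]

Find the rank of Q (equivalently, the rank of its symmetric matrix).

2

Applying the same elementary operations to the rows and columns of A produces a congruent diagonal matrix with entries 2, 0, -2.
That gives 1 positive, 1 negative, 1 zero pivots.
The rank is the number of nonzero pivots: 2.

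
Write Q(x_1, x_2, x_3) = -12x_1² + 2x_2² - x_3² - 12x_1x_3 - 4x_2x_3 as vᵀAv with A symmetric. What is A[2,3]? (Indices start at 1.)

-2

The coefficient of x_2·x_3 in Q is -4. For a symmetric A this equals A[2,3] + A[3,2] = 2·A[2,3].
So A[2,3] = -4/2 = -2.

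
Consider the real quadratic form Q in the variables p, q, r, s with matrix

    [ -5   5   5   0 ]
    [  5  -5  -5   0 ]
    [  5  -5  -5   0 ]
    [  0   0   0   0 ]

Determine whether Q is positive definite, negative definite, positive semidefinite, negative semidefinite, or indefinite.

negative semidefinite

Symmetric row and column elimination reduces A to a congruent diagonal form with pivots -5, 0, 0, 0.
Counting signs: 1 negative, 3 zero.
Hence Q is negative semidefinite.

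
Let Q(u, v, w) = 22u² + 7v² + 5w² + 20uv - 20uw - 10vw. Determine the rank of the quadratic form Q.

The symmetric matrix is A = [[22, 10, -10], [10, 7, -5], [-10, -5, 5]].
Applying the same elementary operations to the rows and columns of A produces a congruent diagonal matrix with entries 22, 27/11, 10/27.
So there are 3 positive pivots.
The rank is the number of nonzero pivots: 3.

3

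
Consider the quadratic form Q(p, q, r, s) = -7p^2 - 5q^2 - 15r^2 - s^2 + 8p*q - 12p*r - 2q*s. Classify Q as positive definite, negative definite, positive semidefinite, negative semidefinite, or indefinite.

The symmetric matrix of Q is A = [[-7, 4, -6, 0], [4, -5, 0, -1], [-6, 0, -15, 0], [0, -1, 0, -1]].
Leading principal minors: Δ_1 = -7, Δ_2 = 19, Δ_3 = -105, Δ_4 = 36.
The signs alternate starting with Δ_1 < 0, so by Sylvester's criterion Q is negative definite.

negative definite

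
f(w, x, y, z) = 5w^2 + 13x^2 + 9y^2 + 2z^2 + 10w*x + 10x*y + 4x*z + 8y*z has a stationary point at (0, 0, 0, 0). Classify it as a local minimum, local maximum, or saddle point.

local minimum

The Hessian at the origin is H = [[10, 10, 0, 0], [10, 26, 10, 4], [0, 10, 18, 8], [0, 4, 8, 4]].
An LDLᵀ factorisation of H has diagonal entries 10, 16, 47/4, 20/47.
Counting signs: 4 positive.
H is positive definite, so the origin is a strict local minimum.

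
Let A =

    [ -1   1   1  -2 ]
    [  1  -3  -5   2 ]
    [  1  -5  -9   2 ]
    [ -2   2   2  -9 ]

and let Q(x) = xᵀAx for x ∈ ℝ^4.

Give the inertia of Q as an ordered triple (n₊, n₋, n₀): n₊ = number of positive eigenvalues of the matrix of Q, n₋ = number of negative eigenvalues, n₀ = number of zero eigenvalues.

(0, 3, 1)

Symmetric row and column elimination reduces A to a congruent diagonal form with pivots -1, -2, 0, -5.
Counting signs: 3 negative, 1 zero.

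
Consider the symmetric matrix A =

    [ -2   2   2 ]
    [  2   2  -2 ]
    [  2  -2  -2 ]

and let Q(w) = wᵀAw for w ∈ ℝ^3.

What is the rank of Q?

Congruent diagonalization of A (simultaneous row and column reduction) yields pivots -2, 4, 0.
Counting signs: 1 positive, 1 negative, 1 zero.
The rank is the number of nonzero pivots: 2.

2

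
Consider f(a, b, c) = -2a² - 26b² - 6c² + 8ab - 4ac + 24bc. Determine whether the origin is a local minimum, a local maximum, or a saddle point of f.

The Hessian at the origin is H = [[-4, 8, -4], [8, -52, 24], [-4, 24, -12]].
Applying the same elementary operations to the rows and columns of H produces a congruent diagonal matrix with entries -4, -36, -8/9.
Counting signs: 3 negative.
H is negative definite, so the origin is a strict local maximum.

local maximum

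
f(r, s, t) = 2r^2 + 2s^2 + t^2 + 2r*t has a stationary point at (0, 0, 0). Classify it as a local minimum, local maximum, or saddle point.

local minimum

The Hessian at the origin is H = [[4, 0, 2], [0, 4, 0], [2, 0, 2]].
Congruent diagonalization of H (simultaneous row and column reduction) yields pivots 4, 4, 1.
So there are 3 positive pivots.
H is positive definite, so the origin is a strict local minimum.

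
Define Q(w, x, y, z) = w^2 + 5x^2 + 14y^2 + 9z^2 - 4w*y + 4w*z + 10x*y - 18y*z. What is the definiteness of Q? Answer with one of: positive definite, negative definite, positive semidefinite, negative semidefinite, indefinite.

positive semidefinite

Write A = [[1, 0, -2, 2], [0, 5, 5, 0], [-2, 5, 14, -9], [2, 0, -9, 9]].
Congruent diagonalization of A (simultaneous row and column reduction) yields pivots 1, 5, 5, 0.
Counting signs: 3 positive, 1 zero.
Hence Q is positive semidefinite.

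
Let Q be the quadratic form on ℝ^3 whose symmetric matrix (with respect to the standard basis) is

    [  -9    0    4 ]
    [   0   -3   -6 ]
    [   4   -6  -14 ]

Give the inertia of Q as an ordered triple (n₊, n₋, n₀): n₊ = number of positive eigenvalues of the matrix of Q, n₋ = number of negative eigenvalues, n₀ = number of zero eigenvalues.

(0, 3, 0)

Row-reducing A symmetrically gives the diagonal entries -9, -3, -2/9.
Counting signs: 3 negative.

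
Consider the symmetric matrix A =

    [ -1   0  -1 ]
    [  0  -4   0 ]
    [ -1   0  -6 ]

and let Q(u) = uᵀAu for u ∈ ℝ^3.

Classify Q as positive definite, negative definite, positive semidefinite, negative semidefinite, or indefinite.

Leading principal minors: Δ_1 = -1, Δ_2 = 4, Δ_3 = -20.
The signs alternate starting with Δ_1 < 0, so by Sylvester's criterion Q is negative definite.

negative definite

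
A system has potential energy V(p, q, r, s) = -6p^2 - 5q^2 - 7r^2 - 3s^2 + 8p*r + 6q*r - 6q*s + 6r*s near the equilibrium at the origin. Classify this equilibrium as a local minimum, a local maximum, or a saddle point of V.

The Hessian at the origin is H = [[-12, 0, 8, 0], [0, -10, 6, -6], [8, 6, -14, 6], [0, -6, 6, -6]].
Congruent diagonalization of H (simultaneous row and column reduction) yields pivots -12, -10, -76/15, -24/19.
So there are 4 negative pivots.
H is negative definite, so the origin is a strict local maximum.

local maximum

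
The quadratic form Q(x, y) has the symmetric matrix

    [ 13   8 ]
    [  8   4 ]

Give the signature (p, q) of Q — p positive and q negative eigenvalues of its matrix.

(1, 1)

Symmetric row and column elimination reduces A to a congruent diagonal form with pivots 13, -12/13.
That gives 1 positive, 1 negative pivots.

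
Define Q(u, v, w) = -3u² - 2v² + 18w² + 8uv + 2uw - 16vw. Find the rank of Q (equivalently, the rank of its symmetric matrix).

The symmetric matrix is A = [[-3, 4, 1], [4, -2, -8], [1, -8, 18]].
Row-reducing A symmetrically gives the diagonal entries -3, 10/3, 5.
That gives 2 positive, 1 negative pivots.
The rank is the number of nonzero pivots: 3.

3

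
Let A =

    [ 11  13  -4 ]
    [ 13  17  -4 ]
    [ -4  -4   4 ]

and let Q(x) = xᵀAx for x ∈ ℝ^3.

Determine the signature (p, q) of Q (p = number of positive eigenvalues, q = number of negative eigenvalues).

Applying the same elementary operations to the rows and columns of A produces a congruent diagonal matrix with entries 11, 18/11, 20/9.
So there are 3 positive pivots.

(3, 0)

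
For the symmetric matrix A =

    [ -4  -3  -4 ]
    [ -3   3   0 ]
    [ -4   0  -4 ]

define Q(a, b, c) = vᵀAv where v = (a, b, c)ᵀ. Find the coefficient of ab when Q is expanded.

The coefficient of ab is A[1,2] + A[2,1] = 2·(-3) = -6.

-6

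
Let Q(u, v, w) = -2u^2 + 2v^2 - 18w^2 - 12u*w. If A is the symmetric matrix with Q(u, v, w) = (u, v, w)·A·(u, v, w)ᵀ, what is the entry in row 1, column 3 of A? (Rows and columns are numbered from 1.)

-6

The coefficient of u·w in Q is -12. For a symmetric A this equals A[1,3] + A[3,1] = 2·A[1,3].
So A[1,3] = -12/2 = -6.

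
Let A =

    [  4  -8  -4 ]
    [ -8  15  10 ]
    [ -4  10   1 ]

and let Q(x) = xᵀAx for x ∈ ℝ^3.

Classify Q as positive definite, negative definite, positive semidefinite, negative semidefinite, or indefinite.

An LDLᵀ factorisation of A has diagonal entries 4, -1, 1.
So there are 2 positive, 1 negative pivots.
Hence Q is indefinite.

indefinite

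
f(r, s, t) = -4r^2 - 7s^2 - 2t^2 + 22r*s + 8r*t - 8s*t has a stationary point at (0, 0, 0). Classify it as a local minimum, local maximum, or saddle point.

The Hessian at the origin is H = [[-8, 22, 8], [22, -14, -8], [8, -8, -4]].
Symmetric row and column elimination reduces H to a congruent diagonal form with pivots -8, 93/2, -20/93.
That gives 1 positive, 2 negative pivots.
H is indefinite, so the origin is a saddle point.

saddle point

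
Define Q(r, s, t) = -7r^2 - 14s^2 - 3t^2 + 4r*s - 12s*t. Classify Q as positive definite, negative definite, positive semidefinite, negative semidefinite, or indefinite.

The associated matrix is A = [[-7, 2, 0], [2, -14, -6], [0, -6, -3]].
Row-reducing A symmetrically gives the diagonal entries -7, -94/7, -15/47.
That gives 3 negative pivots.
Hence Q is negative definite.

negative definite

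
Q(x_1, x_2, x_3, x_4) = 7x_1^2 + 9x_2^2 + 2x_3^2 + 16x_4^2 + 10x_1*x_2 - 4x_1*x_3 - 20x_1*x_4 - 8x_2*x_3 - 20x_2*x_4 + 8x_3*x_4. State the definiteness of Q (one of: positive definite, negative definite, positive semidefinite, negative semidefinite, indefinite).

The associated matrix is A = [[7, 5, -2, -10], [5, 9, -4, -10], [-2, -4, 2, 4], [-10, -10, 4, 16]].
Applying the same elementary operations to the rows and columns of A produces a congruent diagonal matrix with entries 7, 38/7, 4/19, 0.
Counting signs: 3 positive, 1 zero.
Hence Q is positive semidefinite.

positive semidefinite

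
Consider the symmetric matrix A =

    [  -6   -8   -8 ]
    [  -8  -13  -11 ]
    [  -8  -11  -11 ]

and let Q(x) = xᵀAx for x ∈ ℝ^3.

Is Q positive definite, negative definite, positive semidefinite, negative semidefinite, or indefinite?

Symmetric row and column elimination reduces A to a congruent diagonal form with pivots -6, -7/3, -2/7.
So there are 3 negative pivots.
Hence Q is negative definite.

negative definite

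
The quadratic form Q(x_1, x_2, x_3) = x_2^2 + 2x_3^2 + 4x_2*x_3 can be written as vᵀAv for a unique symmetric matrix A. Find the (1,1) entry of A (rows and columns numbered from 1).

The coefficient of x_1^2 in Q is 0, and that is exactly A[1,1].

0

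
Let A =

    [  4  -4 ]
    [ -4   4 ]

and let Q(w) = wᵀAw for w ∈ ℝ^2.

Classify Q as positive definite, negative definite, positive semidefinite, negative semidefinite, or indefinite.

positive semidefinite

For the 2×2 matrix [[4, -4], [-4, 4]]: det = 4·4 − (-4)² = 0, trace = 8.
det = 0 so one eigenvalue is zero; the form is semidefinite with the sign of the trace.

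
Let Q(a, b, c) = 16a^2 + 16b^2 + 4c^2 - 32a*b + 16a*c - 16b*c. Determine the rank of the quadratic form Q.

1

The symmetric matrix is A = [[16, -16, 8], [-16, 16, -8], [8, -8, 4]].
Applying the same elementary operations to the rows and columns of A produces a congruent diagonal matrix with entries 16, 0, 0.
Counting signs: 1 positive, 2 zero.
The rank is the number of nonzero pivots: 1.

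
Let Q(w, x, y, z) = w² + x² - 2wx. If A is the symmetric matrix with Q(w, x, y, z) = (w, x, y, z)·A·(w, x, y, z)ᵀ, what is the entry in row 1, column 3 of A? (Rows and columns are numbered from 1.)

0

The coefficient of w·y in Q is 0. For a symmetric A this equals A[1,3] + A[3,1] = 2·A[1,3].
So A[1,3] = 0/2 = 0.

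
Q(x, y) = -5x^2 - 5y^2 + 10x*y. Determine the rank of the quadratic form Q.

1

Write A = [[-5, 5], [5, -5]].
Congruent diagonalization of A (simultaneous row and column reduction) yields pivots -5, 0.
So there are 1 negative, 1 zero pivots.
The rank is the number of nonzero pivots: 1.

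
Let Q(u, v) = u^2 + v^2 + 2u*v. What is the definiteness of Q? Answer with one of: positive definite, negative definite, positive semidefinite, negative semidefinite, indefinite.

Write A = [[1, 1], [1, 1]].
Symmetric row and column elimination reduces A to a congruent diagonal form with pivots 1, 0.
Counting signs: 1 positive, 1 zero.
Hence Q is positive semidefinite.

positive semidefinite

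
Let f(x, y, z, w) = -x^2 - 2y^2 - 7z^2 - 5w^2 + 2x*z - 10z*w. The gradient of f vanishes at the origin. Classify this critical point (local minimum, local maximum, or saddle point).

local maximum

The Hessian at the origin is H = [[-2, 0, 2, 0], [0, -4, 0, 0], [2, 0, -14, -10], [0, 0, -10, -10]].
Congruent diagonalization of H (simultaneous row and column reduction) yields pivots -2, -4, -12, -5/3.
That gives 4 negative pivots.
H is negative definite, so the origin is a strict local maximum.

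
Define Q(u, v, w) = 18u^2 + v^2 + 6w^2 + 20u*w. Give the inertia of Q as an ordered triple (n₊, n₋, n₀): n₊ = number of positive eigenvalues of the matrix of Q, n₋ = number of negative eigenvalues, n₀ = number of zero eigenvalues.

Write A = [[18, 0, 10], [0, 1, 0], [10, 0, 6]].
Row-reducing A symmetrically gives the diagonal entries 18, 1, 4/9.
That gives 3 positive pivots.

(3, 0, 0)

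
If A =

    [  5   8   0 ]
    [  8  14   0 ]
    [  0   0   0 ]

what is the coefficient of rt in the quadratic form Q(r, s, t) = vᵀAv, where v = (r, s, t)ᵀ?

The coefficient of rt is A[1,3] + A[3,1] = 2·0 = 0.

0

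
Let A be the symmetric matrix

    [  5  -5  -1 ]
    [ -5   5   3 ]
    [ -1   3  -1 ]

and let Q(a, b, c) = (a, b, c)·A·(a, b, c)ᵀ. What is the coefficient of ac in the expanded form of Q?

The coefficient of ac is A[1,3] + A[3,1] = 2·(-1) = -2.

-2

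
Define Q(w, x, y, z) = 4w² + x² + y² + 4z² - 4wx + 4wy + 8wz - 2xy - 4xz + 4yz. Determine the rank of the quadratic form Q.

The symmetric matrix is A = [[4, -2, 2, 4], [-2, 1, -1, -2], [2, -1, 1, 2], [4, -2, 2, 4]].
Applying the same elementary operations to the rows and columns of A produces a congruent diagonal matrix with entries 4, 0, 0, 0.
So there are 1 positive, 3 zero pivots.
The rank is the number of nonzero pivots: 1.

1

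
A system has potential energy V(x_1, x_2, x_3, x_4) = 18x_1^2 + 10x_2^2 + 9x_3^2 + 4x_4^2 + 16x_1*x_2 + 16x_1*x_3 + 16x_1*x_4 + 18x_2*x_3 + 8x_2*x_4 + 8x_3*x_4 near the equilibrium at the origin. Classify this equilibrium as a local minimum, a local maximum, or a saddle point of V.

local minimum

The Hessian at the origin is H = [[36, 16, 16, 16], [16, 20, 18, 8], [16, 18, 18, 8], [16, 8, 8, 8]].
An LDLᵀ factorisation of H has diagonal entries 36, 116/9, 49/29, 40/49.
That gives 4 positive pivots.
H is positive definite, so the origin is a strict local minimum.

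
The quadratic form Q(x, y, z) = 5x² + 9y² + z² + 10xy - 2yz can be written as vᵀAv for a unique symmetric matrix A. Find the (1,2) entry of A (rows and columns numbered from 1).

The coefficient of x·y in Q is 10. For a symmetric A this equals A[1,2] + A[2,1] = 2·A[1,2].
So A[1,2] = 10/2 = 5.

5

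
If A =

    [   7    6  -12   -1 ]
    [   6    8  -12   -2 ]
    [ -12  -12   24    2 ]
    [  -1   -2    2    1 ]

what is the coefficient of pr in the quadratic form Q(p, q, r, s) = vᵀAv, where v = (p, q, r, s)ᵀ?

The coefficient of pr is A[1,3] + A[3,1] = 2·(-12) = -24.

-24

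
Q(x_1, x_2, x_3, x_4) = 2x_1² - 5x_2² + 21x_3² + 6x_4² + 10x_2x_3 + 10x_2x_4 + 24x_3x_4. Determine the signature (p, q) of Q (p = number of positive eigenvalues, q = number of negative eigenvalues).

The associated matrix is A = [[2, 0, 0, 0], [0, -5, 5, 5], [0, 5, 21, 12], [0, 5, 12, 6]].
Applying the same elementary operations to the rows and columns of A produces a congruent diagonal matrix with entries 2, -5, 26, -3/26.
Counting signs: 2 positive, 2 negative.

(2, 2)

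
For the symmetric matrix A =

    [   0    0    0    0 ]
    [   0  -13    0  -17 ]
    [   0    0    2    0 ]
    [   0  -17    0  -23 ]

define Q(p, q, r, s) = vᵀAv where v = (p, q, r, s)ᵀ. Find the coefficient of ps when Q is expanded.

0

The coefficient of ps is A[1,4] + A[4,1] = 2·0 = 0.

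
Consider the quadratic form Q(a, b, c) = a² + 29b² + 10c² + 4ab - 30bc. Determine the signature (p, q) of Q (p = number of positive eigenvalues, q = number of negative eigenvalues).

(3, 0)

The symmetric matrix is A = [[1, 2, 0], [2, 29, -15], [0, -15, 10]].
Row-reducing A symmetrically gives the diagonal entries 1, 25, 1.
That gives 3 positive pivots.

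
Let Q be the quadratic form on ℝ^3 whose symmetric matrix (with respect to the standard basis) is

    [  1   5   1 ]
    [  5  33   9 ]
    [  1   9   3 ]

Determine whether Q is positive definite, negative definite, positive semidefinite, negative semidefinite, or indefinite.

Symmetric row and column elimination reduces A to a congruent diagonal form with pivots 1, 8, 0.
So there are 2 positive, 1 zero pivots.
Hence Q is positive semidefinite.

positive semidefinite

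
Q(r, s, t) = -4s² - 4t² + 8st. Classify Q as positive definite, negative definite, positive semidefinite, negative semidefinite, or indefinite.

negative semidefinite

Write A = [[0, 0, 0], [0, -4, 4], [0, 4, -4]].
Row-reducing A symmetrically gives the diagonal entries 0, -4, 0.
So there are 1 negative, 2 zero pivots.
Hence Q is negative semidefinite.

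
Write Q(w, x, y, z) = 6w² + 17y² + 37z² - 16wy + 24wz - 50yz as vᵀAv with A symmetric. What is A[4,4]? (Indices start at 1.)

The coefficient of z² in Q is 37, and that is exactly A[4,4].

37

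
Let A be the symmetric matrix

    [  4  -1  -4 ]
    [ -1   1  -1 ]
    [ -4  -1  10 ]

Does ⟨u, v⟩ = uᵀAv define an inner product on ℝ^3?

Leading principal minors: Δ_1 = 4, Δ_2 = 3, Δ_3 = 2.
All leading principal minors are positive, so by Sylvester's criterion Q is positive definite.
⟨·,·⟩ is an inner product exactly when A is positive definite.

yes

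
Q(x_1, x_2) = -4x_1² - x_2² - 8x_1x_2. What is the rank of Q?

The associated matrix is A = [[-4, -4], [-4, -1]].
Row-reducing A symmetrically gives the diagonal entries -4, 3.
That gives 1 positive, 1 negative pivots.
The rank is the number of nonzero pivots: 2.

2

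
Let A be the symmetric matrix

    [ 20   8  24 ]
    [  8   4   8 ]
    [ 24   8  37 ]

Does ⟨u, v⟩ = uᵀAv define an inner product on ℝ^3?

Leading principal minors: Δ_1 = 20, Δ_2 = 16, Δ_3 = 80.
All leading principal minors are positive, so by Sylvester's criterion Q is positive definite.
⟨·,·⟩ is an inner product exactly when A is positive definite.

yes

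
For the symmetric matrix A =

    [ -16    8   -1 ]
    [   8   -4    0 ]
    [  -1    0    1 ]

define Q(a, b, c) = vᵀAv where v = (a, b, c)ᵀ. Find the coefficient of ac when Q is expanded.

-2

The coefficient of ac is A[1,3] + A[3,1] = 2·(-1) = -2.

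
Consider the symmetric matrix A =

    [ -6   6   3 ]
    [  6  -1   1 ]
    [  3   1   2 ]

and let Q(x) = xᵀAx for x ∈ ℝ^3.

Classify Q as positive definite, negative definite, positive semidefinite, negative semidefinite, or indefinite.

Symmetric row and column elimination reduces A to a congruent diagonal form with pivots -6, 5, 3/10.
That gives 2 positive, 1 negative pivots.
Hence Q is indefinite.

indefinite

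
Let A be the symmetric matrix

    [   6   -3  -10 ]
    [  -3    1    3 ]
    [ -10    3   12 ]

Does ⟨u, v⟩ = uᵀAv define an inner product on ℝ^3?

Row-reducing A symmetrically gives the diagonal entries 6, -1/2, 10/3.
So there are 2 positive, 1 negative pivots.
Hence Q is indefinite.
⟨·,·⟩ is an inner product exactly when A is positive definite.

no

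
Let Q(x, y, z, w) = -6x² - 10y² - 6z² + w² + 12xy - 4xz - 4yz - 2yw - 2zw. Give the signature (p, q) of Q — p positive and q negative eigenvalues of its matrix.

The symmetric matrix is A = [[-6, 6, -2, 0], [6, -10, -2, -1], [-2, -2, -6, -1], [0, -1, -1, 1]].
Congruent diagonalization of A (simultaneous row and column reduction) yields pivots -6, -4, -4/3, 5/4.
That gives 1 positive, 3 negative pivots.

(1, 3)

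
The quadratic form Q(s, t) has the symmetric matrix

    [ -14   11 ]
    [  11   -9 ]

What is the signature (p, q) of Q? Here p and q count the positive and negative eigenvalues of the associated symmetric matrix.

(0, 2)

Congruent diagonalization of A (simultaneous row and column reduction) yields pivots -14, -5/14.
Counting signs: 2 negative.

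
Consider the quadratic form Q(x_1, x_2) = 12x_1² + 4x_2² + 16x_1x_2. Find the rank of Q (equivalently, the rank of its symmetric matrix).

2

The associated matrix is A = [[12, 8], [8, 4]].
Applying the same elementary operations to the rows and columns of A produces a congruent diagonal matrix with entries 12, -4/3.
Counting signs: 1 positive, 1 negative.
The rank is the number of nonzero pivots: 2.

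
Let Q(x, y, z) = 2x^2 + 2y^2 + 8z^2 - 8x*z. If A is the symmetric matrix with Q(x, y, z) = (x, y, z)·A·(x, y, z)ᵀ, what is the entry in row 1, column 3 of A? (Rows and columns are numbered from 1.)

-4

The coefficient of x·z in Q is -8. For a symmetric A this equals A[1,3] + A[3,1] = 2·A[1,3].
So A[1,3] = -8/2 = -4.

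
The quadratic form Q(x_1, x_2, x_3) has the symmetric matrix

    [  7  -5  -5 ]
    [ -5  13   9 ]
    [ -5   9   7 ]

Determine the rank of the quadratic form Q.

3

Congruent diagonalization of A (simultaneous row and column reduction) yields pivots 7, 66/7, 10/33.
So there are 3 positive pivots.
The rank is the number of nonzero pivots: 3.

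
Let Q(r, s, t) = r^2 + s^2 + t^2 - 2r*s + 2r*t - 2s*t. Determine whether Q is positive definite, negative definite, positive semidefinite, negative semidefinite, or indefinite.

positive semidefinite

The associated matrix is A = [[1, -1, 1], [-1, 1, -1], [1, -1, 1]].
Symmetric row and column elimination reduces A to a congruent diagonal form with pivots 1, 0, 0.
That gives 1 positive, 2 zero pivots.
Hence Q is positive semidefinite.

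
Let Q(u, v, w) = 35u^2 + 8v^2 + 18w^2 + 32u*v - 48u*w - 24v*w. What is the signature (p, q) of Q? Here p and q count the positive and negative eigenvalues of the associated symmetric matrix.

The associated matrix is A = [[35, 16, -24], [16, 8, -12], [-24, -12, 18]].
Applying the same elementary operations to the rows and columns of A produces a congruent diagonal matrix with entries 35, 24/35, 0.
So there are 2 positive, 1 zero pivots.

(2, 0)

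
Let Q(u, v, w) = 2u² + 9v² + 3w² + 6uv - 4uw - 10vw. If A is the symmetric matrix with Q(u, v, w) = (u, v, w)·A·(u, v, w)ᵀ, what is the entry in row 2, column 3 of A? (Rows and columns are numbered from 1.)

-5

The coefficient of v·w in Q is -10. For a symmetric A this equals A[2,3] + A[3,2] = 2·A[2,3].
So A[2,3] = -10/2 = -5.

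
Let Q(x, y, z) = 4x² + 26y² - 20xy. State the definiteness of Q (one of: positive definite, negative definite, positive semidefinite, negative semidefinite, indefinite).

The associated matrix is A = [[4, -10, 0], [-10, 26, 0], [0, 0, 0]].
Symmetric row and column elimination reduces A to a congruent diagonal form with pivots 4, 1, 0.
Counting signs: 2 positive, 1 zero.
Hence Q is positive semidefinite.

positive semidefinite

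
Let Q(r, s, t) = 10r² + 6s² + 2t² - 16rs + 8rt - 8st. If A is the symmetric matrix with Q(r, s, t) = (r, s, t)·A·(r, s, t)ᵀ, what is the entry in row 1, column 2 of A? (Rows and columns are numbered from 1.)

The coefficient of r·s in Q is -16. For a symmetric A this equals A[1,2] + A[2,1] = 2·A[1,2].
So A[1,2] = -16/2 = -8.

-8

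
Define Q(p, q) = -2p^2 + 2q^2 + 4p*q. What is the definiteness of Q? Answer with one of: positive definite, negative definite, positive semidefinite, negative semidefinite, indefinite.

indefinite

Write A = [[-2, 2], [2, 2]].
An LDLᵀ factorisation of A has diagonal entries -2, 4.
So there are 1 positive, 1 negative pivots.
Hence Q is indefinite.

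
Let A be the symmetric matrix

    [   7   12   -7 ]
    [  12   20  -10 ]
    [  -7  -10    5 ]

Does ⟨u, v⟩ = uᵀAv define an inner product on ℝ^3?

Congruent diagonalization of A (simultaneous row and column reduction) yields pivots 7, -4/7, 5.
Counting signs: 2 positive, 1 negative.
Hence Q is indefinite.
⟨·,·⟩ is an inner product exactly when A is positive definite.

no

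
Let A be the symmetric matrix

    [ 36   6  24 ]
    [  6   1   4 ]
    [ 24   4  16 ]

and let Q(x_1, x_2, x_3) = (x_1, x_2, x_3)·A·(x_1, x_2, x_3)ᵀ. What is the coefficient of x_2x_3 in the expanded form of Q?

The coefficient of x_2x_3 is A[2,3] + A[3,2] = 2·4 = 8.

8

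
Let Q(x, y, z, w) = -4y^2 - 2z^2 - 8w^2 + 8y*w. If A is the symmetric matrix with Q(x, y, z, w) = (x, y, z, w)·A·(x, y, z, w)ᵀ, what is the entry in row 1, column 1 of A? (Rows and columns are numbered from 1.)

The coefficient of x^2 in Q is 0, and that is exactly A[1,1].

0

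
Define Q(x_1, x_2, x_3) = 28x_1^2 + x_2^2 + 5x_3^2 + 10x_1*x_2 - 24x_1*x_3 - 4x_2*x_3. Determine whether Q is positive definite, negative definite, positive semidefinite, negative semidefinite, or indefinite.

indefinite

The symmetric matrix is A = [[28, 5, -12], [5, 1, -2], [-12, -2, 5]].
An LDLᵀ factorisation of A has diagonal entries 28, 3/28, -1/3.
So there are 2 positive, 1 negative pivots.
Hence Q is indefinite.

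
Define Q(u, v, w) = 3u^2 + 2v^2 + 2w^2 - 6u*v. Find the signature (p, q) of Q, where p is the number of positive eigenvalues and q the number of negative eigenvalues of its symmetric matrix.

(2, 1)

The associated matrix is A = [[3, -3, 0], [-3, 2, 0], [0, 0, 2]].
Symmetric row and column elimination reduces A to a congruent diagonal form with pivots 3, -1, 2.
So there are 2 positive, 1 negative pivots.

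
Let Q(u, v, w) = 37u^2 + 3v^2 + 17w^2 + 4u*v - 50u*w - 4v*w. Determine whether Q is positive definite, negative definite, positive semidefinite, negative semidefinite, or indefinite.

indefinite

Write A = [[37, 2, -25], [2, 3, -2], [-25, -2, 17]].
Row-reducing A symmetrically gives the diagonal entries 37, 107/37, -4/107.
Counting signs: 2 positive, 1 negative.
Hence Q is indefinite.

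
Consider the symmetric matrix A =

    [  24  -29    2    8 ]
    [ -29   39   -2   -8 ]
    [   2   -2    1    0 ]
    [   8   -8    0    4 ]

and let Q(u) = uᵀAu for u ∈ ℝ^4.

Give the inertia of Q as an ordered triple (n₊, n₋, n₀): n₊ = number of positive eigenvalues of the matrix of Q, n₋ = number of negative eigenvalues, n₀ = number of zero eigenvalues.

(3, 1, 0)

Symmetric row and column elimination reduces A to a congruent diagonal form with pivots 24, 95/24, 15/19, -4/15.
Counting signs: 3 positive, 1 negative.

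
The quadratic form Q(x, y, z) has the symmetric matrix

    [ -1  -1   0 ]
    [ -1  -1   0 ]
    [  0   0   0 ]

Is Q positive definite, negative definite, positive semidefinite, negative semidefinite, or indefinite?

negative semidefinite

Congruent diagonalization of A (simultaneous row and column reduction) yields pivots -1, 0, 0.
So there are 1 negative, 2 zero pivots.
Hence Q is negative semidefinite.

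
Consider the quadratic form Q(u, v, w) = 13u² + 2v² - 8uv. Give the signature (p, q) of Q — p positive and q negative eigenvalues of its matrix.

(2, 0)

The symmetric matrix is A = [[13, -4, 0], [-4, 2, 0], [0, 0, 0]].
Row-reducing A symmetrically gives the diagonal entries 13, 10/13, 0.
That gives 2 positive, 1 zero pivots.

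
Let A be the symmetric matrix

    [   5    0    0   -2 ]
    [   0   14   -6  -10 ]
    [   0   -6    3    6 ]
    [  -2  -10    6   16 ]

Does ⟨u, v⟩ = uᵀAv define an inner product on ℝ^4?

Congruent diagonalization of A (simultaneous row and column reduction) yields pivots 5, 14, 3/7, 6/5.
Counting signs: 4 positive.
Hence Q is positive definite.
⟨·,·⟩ is an inner product exactly when A is positive definite.

yes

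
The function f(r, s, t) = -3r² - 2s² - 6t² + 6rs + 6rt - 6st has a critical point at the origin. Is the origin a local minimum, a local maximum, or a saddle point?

The Hessian at the origin is H = [[-6, 6, 6], [6, -4, -6], [6, -6, -12]].
An LDLᵀ factorisation of H has diagonal entries -6, 2, -6.
That gives 1 positive, 2 negative pivots.
H is indefinite, so the origin is a saddle point.

saddle point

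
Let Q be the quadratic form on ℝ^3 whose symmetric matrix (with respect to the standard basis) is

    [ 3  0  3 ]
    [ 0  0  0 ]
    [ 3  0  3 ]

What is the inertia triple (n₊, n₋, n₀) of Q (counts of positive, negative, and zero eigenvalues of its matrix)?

(1, 0, 2)

Row-reducing A symmetrically gives the diagonal entries 3, 0, 0.
That gives 1 positive, 2 zero pivots.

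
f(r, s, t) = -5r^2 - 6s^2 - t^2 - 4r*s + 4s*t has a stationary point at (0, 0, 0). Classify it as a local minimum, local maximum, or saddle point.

local maximum

The Hessian at the origin is H = [[-10, -4, 0], [-4, -12, 4], [0, 4, -2]].
Row-reducing H symmetrically gives the diagonal entries -10, -52/5, -6/13.
That gives 3 negative pivots.
H is negative definite, so the origin is a strict local maximum.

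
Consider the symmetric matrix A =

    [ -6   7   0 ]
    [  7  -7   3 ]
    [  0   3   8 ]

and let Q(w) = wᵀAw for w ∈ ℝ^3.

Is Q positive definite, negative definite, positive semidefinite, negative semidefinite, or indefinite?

indefinite

Row-reducing A symmetrically gives the diagonal entries -6, 7/6, 2/7.
That gives 2 positive, 1 negative pivots.
Hence Q is indefinite.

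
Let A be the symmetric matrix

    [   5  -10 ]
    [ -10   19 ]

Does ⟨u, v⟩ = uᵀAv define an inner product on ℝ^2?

For the 2×2 matrix [[5, -10], [-10, 19]]: det = 5·19 − (-10)² = -5, trace = 24.
det < 0 so the eigenvalues have opposite signs; the form is indefinite.
⟨·,·⟩ is an inner product exactly when A is positive definite.

no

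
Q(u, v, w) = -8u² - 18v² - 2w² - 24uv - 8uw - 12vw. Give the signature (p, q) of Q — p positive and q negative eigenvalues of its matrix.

(0, 1)

Write A = [[-8, -12, -4], [-12, -18, -6], [-4, -6, -2]].
Row-reducing A symmetrically gives the diagonal entries -8, 0, 0.
That gives 1 negative, 2 zero pivots.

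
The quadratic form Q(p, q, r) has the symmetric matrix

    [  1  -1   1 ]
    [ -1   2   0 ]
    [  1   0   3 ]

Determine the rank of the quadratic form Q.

Row-reducing A symmetrically gives the diagonal entries 1, 1, 1.
Counting signs: 3 positive.
The rank is the number of nonzero pivots: 3.

3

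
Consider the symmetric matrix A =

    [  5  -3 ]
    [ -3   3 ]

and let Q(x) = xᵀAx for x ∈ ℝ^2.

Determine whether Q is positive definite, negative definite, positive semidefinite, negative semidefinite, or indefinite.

For the 2×2 matrix [[5, -3], [-3, 3]]: det = 5·3 − (-3)² = 6, trace = 8.
det > 0 so both eigenvalues share the sign of the trace; trace = 8 > 0 ⇒ both positive.

positive definite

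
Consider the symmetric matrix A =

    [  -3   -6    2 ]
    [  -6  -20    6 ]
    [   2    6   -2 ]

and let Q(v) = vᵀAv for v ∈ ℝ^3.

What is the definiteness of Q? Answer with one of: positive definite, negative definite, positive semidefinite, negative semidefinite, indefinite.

An LDLᵀ factorisation of A has diagonal entries -3, -8, -1/6.
That gives 3 negative pivots.
Hence Q is negative definite.

negative definite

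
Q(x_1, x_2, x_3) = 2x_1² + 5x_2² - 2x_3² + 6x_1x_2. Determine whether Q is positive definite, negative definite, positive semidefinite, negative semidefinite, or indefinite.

indefinite

The associated matrix is A = [[2, 3, 0], [3, 5, 0], [0, 0, -2]].
An LDLᵀ factorisation of A has diagonal entries 2, 1/2, -2.
So there are 2 positive, 1 negative pivots.
Hence Q is indefinite.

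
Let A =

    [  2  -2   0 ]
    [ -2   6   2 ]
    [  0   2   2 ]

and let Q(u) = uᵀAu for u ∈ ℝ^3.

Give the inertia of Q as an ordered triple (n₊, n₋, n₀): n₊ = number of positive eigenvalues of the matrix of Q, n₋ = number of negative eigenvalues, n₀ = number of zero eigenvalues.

Symmetric row and column elimination reduces A to a congruent diagonal form with pivots 2, 4, 1.
That gives 3 positive pivots.

(3, 0, 0)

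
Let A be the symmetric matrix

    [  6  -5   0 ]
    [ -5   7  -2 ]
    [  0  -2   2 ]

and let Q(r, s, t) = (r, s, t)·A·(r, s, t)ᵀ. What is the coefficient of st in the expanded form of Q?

-4

The coefficient of st is A[2,3] + A[3,2] = 2·(-2) = -4.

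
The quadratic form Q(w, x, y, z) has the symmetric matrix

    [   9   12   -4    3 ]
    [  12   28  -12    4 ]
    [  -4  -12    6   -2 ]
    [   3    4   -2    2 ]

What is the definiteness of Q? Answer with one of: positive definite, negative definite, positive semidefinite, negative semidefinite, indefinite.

positive definite

Leading principal minors: Δ_1 = 9, Δ_2 = 108, Δ_3 = 56, Δ_4 = 8.
All leading principal minors are positive, so by Sylvester's criterion Q is positive definite.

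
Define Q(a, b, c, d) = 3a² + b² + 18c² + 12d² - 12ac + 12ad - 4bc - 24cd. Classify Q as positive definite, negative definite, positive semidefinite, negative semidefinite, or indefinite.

Write A = [[3, 0, -6, 6], [0, 1, -2, 0], [-6, -2, 18, -12], [6, 0, -12, 12]].
Symmetric row and column elimination reduces A to a congruent diagonal form with pivots 3, 1, 2, 0.
Counting signs: 3 positive, 1 zero.
Hence Q is positive semidefinite.

positive semidefinite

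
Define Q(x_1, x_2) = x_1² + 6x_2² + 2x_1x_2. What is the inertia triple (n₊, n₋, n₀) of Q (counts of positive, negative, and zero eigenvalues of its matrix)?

(2, 0, 0)

Write A = [[1, 1], [1, 6]].
Congruent diagonalization of A (simultaneous row and column reduction) yields pivots 1, 5.
Counting signs: 2 positive.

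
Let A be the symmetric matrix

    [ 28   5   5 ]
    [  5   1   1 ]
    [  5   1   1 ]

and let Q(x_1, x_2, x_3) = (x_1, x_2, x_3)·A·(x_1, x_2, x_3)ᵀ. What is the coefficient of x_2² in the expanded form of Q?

The coefficient of x_2² is the diagonal entry A[2,2] = 1.

1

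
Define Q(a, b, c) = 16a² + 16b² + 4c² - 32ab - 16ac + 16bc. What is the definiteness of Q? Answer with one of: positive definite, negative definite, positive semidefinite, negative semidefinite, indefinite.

positive semidefinite

The associated matrix is A = [[16, -16, -8], [-16, 16, 8], [-8, 8, 4]].
Applying the same elementary operations to the rows and columns of A produces a congruent diagonal matrix with entries 16, 0, 0.
Counting signs: 1 positive, 2 zero.
Hence Q is positive semidefinite.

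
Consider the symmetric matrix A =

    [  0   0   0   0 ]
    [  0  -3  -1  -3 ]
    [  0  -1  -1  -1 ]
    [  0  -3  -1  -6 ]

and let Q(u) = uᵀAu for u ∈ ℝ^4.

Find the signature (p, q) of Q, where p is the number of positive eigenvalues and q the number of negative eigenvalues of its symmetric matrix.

Symmetric row and column elimination reduces A to a congruent diagonal form with pivots 0, -3, -2/3, -3.
Counting signs: 3 negative, 1 zero.

(0, 3)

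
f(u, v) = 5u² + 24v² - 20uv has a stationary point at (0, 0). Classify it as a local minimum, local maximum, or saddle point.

local minimum

The Hessian at the origin is H = [[10, -20], [-20, 48]].
det H = 10·48 − (-20)² = 80 > 0 and H[1,1] = 10 > 0, so H is positive definite.
Therefore the origin is a local minimum.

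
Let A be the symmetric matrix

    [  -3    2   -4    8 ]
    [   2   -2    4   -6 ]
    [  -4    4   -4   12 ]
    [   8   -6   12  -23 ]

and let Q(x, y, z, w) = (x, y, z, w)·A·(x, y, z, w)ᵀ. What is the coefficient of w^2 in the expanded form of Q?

The coefficient of w^2 is the diagonal entry A[4,4] = -23.

-23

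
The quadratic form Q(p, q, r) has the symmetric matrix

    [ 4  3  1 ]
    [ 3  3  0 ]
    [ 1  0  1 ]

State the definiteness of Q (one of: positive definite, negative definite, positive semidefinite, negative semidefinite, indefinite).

Symmetric row and column elimination reduces A to a congruent diagonal form with pivots 4, 3/4, 0.
So there are 2 positive, 1 zero pivots.
Hence Q is positive semidefinite.

positive semidefinite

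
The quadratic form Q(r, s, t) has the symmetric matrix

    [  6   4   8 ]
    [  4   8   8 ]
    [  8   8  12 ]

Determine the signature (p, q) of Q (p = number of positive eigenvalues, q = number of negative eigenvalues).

Congruent diagonalization of A (simultaneous row and column reduction) yields pivots 6, 16/3, 0.
So there are 2 positive, 1 zero pivots.

(2, 0)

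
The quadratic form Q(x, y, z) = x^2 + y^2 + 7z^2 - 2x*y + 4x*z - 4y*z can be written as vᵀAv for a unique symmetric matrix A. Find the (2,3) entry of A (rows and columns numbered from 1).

-2

The coefficient of y·z in Q is -4. For a symmetric A this equals A[2,3] + A[3,2] = 2·A[2,3].
So A[2,3] = -4/2 = -2.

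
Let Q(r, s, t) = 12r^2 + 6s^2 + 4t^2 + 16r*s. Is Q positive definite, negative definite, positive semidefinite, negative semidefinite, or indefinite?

positive definite

The symmetric matrix of Q is A = [[12, 8, 0], [8, 6, 0], [0, 0, 4]].
Leading principal minors: Δ_1 = 12, Δ_2 = 8, Δ_3 = 32.
All leading principal minors are positive, so by Sylvester's criterion Q is positive definite.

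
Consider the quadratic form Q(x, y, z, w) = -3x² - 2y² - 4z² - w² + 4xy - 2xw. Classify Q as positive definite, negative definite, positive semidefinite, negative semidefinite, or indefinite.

negative semidefinite

Write A = [[-3, 2, 0, -1], [2, -2, 0, 0], [0, 0, -4, 0], [-1, 0, 0, -1]].
Row-reducing A symmetrically gives the diagonal entries -3, -2/3, -4, 0.
So there are 3 negative, 1 zero pivots.
Hence Q is negative semidefinite.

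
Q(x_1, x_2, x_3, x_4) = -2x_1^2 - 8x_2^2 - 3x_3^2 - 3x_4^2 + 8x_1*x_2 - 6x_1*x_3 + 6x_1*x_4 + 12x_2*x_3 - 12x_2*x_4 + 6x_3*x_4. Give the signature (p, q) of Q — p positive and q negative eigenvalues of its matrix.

(1, 1)

Write A = [[-2, 4, -3, 3], [4, -8, 6, -6], [-3, 6, -3, 3], [3, -6, 3, -3]].
Symmetric row and column elimination reduces A to a congruent diagonal form with pivots -2, 0, 3/2, 0.
So there are 1 positive, 1 negative, 2 zero pivots.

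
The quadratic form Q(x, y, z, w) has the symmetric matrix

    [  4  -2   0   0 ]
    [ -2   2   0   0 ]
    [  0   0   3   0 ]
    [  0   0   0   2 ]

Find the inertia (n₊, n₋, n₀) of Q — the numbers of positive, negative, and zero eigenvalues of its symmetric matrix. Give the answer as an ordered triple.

An LDLᵀ factorisation of A has diagonal entries 4, 1, 3, 2.
Counting signs: 4 positive.

(4, 0, 0)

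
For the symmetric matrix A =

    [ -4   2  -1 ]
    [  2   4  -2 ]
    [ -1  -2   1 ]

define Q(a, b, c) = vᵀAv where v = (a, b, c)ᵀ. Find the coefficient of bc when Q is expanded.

-4

The coefficient of bc is A[2,3] + A[3,2] = 2·(-2) = -4.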